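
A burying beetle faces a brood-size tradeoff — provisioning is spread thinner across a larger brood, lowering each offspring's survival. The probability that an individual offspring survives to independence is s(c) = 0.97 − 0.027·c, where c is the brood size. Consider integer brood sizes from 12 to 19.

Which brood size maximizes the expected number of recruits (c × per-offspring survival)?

Expected recruits = c × s(c):
  c=12: 12 × 0.646 = 7.752
  c=13: 13 × 0.619 = 8.047
  c=14: 14 × 0.592 = 8.288
  c=15: 15 × 0.565 = 8.475
  c=16: 16 × 0.538 = 8.608
  c=17: 17 × 0.511 = 8.687
  c=18: 18 × 0.484 = 8.712
  c=19: 19 × 0.457 = 8.683
Maximum at c = 18 (8.712 recruits).

18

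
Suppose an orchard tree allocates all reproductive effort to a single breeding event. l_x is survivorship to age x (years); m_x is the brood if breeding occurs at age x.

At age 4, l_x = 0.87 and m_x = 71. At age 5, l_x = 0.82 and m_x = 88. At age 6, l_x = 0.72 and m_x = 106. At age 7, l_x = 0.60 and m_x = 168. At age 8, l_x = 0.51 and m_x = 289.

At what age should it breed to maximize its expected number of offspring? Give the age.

Expected offspring if breeding at age x = l_x × m_x:
  age 4: 0.87 × 71 = 61.770
  age 5: 0.82 × 88 = 72.160
  age 6: 0.72 × 106 = 76.320
  age 7: 0.60 × 168 = 100.800
  age 8: 0.51 × 289 = 147.390
Maximum at age 8 (147.390).

8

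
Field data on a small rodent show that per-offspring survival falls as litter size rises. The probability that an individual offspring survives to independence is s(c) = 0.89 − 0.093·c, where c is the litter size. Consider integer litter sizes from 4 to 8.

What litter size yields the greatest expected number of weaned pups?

5

Expected weaned pups = c × s(c):
  c=4: 4 × 0.518 = 2.072
  c=5: 5 × 0.425 = 2.125
  c=6: 6 × 0.332 = 1.992
  c=7: 7 × 0.239 = 1.673
  c=8: 8 × 0.146 = 1.168
Maximum at c = 5 (2.125 weaned pups).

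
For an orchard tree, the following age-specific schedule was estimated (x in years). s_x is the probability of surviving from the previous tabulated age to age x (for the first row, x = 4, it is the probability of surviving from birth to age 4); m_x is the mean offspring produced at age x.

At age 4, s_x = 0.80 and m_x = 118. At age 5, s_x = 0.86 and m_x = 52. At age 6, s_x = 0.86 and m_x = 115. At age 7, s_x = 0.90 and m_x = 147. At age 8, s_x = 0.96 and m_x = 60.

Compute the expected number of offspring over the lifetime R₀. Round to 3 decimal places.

307.171

Survivorship from birth: l_x = s_4·s_5·…·s_x.
  l_4 = 0.80000
  l_5 = 0.68800
  l_6 = 0.59168
  l_7 = 0.53251
  l_8 = 0.51121
R₀ = Σ l_x m_x:
  age 4: 0.80000 × 118 = 94.4000
  age 5: 0.68800 × 52 = 35.7760
  age 6: 0.59168 × 115 = 68.0432
  age 7: 0.53251 × 147 = 78.2790
  age 8: 0.51121 × 60 = 30.6726
R₀ = 94.4000 + 35.7760 + 68.0432 + 78.2790 + 30.6726 = 307.1708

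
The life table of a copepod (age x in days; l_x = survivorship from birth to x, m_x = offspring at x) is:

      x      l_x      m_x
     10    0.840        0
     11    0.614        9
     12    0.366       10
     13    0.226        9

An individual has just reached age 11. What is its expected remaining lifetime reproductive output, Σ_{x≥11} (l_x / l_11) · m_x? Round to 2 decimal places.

18.27

l_11 = 0.614. Conditional survival from age 11 to x is l_x / l_11.
  x=11: (0.614/0.614) × 9 = 9.0000
  x=12: (0.366/0.614) × 10 = 5.9609
  x=13: (0.226/0.614) × 9 = 3.3127
Sum = 9.0000 + 5.9609 + 3.3127 = 18.2736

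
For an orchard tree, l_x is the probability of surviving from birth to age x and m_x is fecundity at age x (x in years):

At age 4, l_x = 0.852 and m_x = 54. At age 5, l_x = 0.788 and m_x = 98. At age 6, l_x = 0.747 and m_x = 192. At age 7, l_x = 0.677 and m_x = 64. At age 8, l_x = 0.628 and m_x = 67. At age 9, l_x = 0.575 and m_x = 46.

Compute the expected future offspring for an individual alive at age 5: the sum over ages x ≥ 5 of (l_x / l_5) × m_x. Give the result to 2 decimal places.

421.96

l_5 = 0.788. Conditional survival from age 5 to x is l_x / l_5.
  x=5: (0.788/0.788) × 98 = 98.0000
  x=6: (0.747/0.788) × 192 = 182.0102
  x=7: (0.677/0.788) × 64 = 54.9848
  x=8: (0.628/0.788) × 67 = 53.3959
  x=9: (0.575/0.788) × 46 = 33.5660
Sum = 98.0000 + 182.0102 + 54.9848 + 53.3959 + 33.5660 = 421.9569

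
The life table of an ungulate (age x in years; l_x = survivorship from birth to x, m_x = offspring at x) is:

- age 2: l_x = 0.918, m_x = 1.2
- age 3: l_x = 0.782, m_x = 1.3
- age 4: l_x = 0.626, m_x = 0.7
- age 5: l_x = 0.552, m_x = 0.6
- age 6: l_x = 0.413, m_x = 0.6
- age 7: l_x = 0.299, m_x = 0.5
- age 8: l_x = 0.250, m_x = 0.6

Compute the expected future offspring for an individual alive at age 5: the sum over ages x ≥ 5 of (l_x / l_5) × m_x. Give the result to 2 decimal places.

l_5 = 0.552. Conditional survival from age 5 to x is l_x / l_5.
  x=5: (0.552/0.552) × 0.6 = 0.6000
  x=6: (0.413/0.552) × 0.6 = 0.4489
  x=7: (0.299/0.552) × 0.5 = 0.2708
  x=8: (0.250/0.552) × 0.6 = 0.2717
Sum = 0.6000 + 0.4489 + 0.2708 + 0.2717 = 1.5915

1.59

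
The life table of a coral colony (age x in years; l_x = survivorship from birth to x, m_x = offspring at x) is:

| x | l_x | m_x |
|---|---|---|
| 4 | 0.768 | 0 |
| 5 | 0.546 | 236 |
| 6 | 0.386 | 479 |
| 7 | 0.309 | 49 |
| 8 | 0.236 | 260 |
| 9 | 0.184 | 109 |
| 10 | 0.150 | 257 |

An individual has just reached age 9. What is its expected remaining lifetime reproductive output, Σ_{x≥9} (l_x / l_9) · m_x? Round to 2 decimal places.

l_9 = 0.184. Conditional survival from age 9 to x is l_x / l_9.
  x=9: (0.184/0.184) × 109 = 109.0000
  x=10: (0.150/0.184) × 257 = 209.5109
Sum = 109.0000 + 209.5109 = 318.5109

318.51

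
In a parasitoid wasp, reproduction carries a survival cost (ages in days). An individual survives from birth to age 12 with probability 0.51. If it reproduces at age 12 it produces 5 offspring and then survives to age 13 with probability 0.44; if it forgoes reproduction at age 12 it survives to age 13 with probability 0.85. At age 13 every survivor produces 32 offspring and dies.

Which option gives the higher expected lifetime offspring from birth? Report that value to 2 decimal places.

13.87

breed at age 12: R₀ = 0.51 × (5 + 0.44 × 32) = 0.51 × 19.0800 = 9.7308
delay to age 13: R₀ = 0.51 × (0.85 × 32) = 0.51 × 27.2000 = 13.8720
Higher: delay to age 13 (13.8720).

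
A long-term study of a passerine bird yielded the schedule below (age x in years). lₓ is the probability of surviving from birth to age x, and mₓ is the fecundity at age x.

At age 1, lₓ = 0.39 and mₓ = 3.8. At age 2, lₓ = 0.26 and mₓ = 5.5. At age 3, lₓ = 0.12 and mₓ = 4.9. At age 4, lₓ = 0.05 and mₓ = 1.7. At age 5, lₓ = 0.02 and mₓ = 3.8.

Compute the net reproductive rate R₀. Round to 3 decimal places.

3.661

R₀ = Σ lₓ mₓ:
  age 1: 0.39 × 3.8 = 1.4820
  age 2: 0.26 × 5.5 = 1.4300
  age 3: 0.12 × 4.9 = 0.5880
  age 4: 0.05 × 1.7 = 0.0850
  age 5: 0.02 × 3.8 = 0.0760
R₀ = 1.4820 + 1.4300 + 0.5880 + 0.0850 + 0.0760 = 3.6610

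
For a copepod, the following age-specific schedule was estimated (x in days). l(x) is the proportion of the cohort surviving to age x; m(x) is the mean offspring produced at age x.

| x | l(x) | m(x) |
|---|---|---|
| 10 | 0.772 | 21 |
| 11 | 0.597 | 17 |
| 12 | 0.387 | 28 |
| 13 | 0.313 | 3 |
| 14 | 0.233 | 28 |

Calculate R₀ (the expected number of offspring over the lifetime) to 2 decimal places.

44.66

R₀ = Σ l(x) m(x):
  age 10: 0.772 × 21 = 16.2120
  age 11: 0.597 × 17 = 10.1490
  age 12: 0.387 × 28 = 10.8360
  age 13: 0.313 × 3 = 0.9390
  age 14: 0.233 × 28 = 6.5240
R₀ = 16.2120 + 10.1490 + 10.8360 + 0.9390 + 6.5240 = 44.6600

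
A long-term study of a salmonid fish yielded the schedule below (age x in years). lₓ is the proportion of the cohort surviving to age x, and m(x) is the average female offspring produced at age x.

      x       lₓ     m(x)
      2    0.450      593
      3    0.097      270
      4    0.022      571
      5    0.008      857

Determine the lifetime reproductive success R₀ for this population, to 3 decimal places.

312.458

R₀ = Σ lₓ m(x):
  age 2: 0.450 × 593 = 266.8500
  age 3: 0.097 × 270 = 26.1900
  age 4: 0.022 × 571 = 12.5620
  age 5: 0.008 × 857 = 6.8560
R₀ = 266.8500 + 26.1900 + 12.5620 + 6.8560 = 312.4580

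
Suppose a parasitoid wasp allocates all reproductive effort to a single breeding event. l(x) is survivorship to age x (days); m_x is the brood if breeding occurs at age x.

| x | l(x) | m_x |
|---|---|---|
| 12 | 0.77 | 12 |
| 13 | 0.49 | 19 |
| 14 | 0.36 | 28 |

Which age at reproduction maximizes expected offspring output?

Expected offspring if breeding at age x = l(x) × m_x:
  age 12: 0.77 × 12 = 9.240
  age 13: 0.49 × 19 = 9.310
  age 14: 0.36 × 28 = 10.080
Maximum at age 14 (10.080).

14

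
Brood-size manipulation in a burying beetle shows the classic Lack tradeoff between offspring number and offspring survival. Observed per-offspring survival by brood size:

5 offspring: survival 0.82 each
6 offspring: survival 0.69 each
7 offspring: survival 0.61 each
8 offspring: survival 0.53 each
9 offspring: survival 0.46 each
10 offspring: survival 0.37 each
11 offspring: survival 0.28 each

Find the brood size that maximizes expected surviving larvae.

Expected surviving larvae = c × s(c):
  c=5: 5 × 0.82 = 4.100
  c=6: 6 × 0.69 = 4.140
  c=7: 7 × 0.61 = 4.270
  c=8: 8 × 0.53 = 4.240
  c=9: 9 × 0.46 = 4.140
  c=10: 10 × 0.37 = 3.700
  c=11: 11 × 0.28 = 3.080
Maximum at c = 7 (4.270 surviving larvae).

7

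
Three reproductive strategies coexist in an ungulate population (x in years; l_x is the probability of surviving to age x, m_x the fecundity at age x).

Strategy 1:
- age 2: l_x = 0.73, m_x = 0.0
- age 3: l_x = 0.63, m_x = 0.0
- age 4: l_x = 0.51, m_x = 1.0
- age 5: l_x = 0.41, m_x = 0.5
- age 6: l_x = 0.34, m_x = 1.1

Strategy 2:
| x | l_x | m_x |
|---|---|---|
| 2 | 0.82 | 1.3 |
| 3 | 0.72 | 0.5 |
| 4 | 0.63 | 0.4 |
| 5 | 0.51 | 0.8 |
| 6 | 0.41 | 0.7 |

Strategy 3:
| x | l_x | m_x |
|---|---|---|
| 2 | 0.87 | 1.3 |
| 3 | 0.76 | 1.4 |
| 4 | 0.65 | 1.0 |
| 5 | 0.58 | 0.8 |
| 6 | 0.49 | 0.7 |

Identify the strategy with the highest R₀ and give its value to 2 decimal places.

Strategy 1: R₀ = 0.73×0.0 + 0.63×0.0 + 0.51×1.0 + 0.41×0.5 + 0.34×1.1 = 1.0890
Strategy 2: R₀ = 0.82×1.3 + 0.72×0.5 + 0.63×0.4 + 0.51×0.8 + 0.41×0.7 = 2.3730
Strategy 3: R₀ = 0.87×1.3 + 0.76×1.4 + 0.65×1.0 + 0.58×0.8 + 0.49×0.7 = 3.6520
Highest R₀: strategy 3 with 3.6520.

3.65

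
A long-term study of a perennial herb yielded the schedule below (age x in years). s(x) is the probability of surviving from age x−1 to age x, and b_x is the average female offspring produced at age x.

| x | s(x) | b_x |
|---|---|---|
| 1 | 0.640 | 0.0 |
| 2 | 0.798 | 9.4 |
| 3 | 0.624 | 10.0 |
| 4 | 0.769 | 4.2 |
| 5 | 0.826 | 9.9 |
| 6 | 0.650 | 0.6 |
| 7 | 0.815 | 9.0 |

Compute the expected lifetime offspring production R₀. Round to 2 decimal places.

12.07

Survivorship from birth: l_x = s_1·s_2·…·s_x.
  l_1 = 0.64000
  l_2 = 0.51072
  l_3 = 0.31869
  l_4 = 0.24507
  l_5 = 0.20243
  l_6 = 0.13158
  l_7 = 0.10724
R₀ = Σ l_x b_x:
  age 1: 0.64000 × 0.0 = 0.0000
  age 2: 0.51072 × 9.4 = 4.8008
  age 3: 0.31869 × 10.0 = 3.1869
  age 4: 0.24507 × 4.2 = 1.0293
  age 5: 0.20243 × 9.9 = 2.0041
  age 6: 0.13158 × 0.6 = 0.0789
  age 7: 0.10724 × 9.0 = 0.9652
R₀ = 0.0000 + 4.8008 + 3.1869 + 1.0293 + 2.0041 + 0.0789 + 0.9652 = 12.0651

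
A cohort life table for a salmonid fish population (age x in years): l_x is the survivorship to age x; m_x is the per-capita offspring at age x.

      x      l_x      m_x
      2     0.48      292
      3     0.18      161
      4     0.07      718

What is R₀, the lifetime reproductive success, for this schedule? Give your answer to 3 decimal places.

R₀ = Σ l_x m_x:
  age 2: 0.48 × 292 = 140.1600
  age 3: 0.18 × 161 = 28.9800
  age 4: 0.07 × 718 = 50.2600
R₀ = 140.1600 + 28.9800 + 50.2600 = 219.4000

219.400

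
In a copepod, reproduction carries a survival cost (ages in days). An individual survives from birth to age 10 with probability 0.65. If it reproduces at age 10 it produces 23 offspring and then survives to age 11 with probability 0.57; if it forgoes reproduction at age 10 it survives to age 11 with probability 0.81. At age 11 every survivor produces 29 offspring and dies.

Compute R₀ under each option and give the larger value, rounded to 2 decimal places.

breed at age 10: R₀ = 0.65 × (23 + 0.57 × 29) = 0.65 × 39.5300 = 25.6945
delay to age 11: R₀ = 0.65 × (0.81 × 29) = 0.65 × 23.4900 = 15.2685
Higher: breed at age 10 (25.6945).

25.69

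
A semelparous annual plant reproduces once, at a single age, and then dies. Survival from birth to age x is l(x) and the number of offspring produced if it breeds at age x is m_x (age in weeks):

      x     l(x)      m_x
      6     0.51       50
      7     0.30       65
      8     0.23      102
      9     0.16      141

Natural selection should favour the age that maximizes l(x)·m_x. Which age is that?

6

Expected offspring if breeding at age x = l(x) × m_x:
  age 6: 0.51 × 50 = 25.500
  age 7: 0.30 × 65 = 19.500
  age 8: 0.23 × 102 = 23.460
  age 9: 0.16 × 141 = 22.560
Maximum at age 6 (25.500).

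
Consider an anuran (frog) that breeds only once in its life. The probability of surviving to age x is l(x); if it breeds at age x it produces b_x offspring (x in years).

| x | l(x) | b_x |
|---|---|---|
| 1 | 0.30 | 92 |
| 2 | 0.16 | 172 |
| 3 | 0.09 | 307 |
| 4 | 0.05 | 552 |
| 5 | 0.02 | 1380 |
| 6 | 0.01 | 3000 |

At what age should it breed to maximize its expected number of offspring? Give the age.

6

Expected offspring if breeding at age x = l(x) × b_x:
  age 1: 0.30 × 92 = 27.600
  age 2: 0.16 × 172 = 27.520
  age 3: 0.09 × 307 = 27.630
  age 4: 0.05 × 552 = 27.600
  age 5: 0.02 × 1380 = 27.600
  age 6: 0.01 × 3000 = 30.000
Maximum at age 6 (30.000).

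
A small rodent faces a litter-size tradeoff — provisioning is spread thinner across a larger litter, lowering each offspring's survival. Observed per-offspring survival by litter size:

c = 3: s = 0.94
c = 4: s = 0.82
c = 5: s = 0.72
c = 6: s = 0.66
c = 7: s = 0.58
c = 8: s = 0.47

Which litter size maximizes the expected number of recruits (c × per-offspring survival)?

7

Expected recruits = c × s(c):
  c=3: 3 × 0.94 = 2.820
  c=4: 4 × 0.82 = 3.280
  c=5: 5 × 0.72 = 3.600
  c=6: 6 × 0.66 = 3.960
  c=7: 7 × 0.58 = 4.060
  c=8: 8 × 0.47 = 3.760
Maximum at c = 7 (4.060 recruits).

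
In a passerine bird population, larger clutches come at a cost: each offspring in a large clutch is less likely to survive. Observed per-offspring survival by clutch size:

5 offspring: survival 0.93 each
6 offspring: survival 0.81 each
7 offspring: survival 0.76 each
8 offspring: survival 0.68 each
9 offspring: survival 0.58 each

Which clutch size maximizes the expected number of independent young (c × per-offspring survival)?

Expected independent young = c × s(c):
  c=5: 5 × 0.93 = 4.650
  c=6: 6 × 0.81 = 4.860
  c=7: 7 × 0.76 = 5.320
  c=8: 8 × 0.68 = 5.440
  c=9: 9 × 0.58 = 5.220
Maximum at c = 8 (5.440 independent young).

8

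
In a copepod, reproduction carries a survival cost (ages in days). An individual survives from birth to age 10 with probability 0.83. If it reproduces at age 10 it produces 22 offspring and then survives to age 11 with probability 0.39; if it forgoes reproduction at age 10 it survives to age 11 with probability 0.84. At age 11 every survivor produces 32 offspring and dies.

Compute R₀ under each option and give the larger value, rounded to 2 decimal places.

28.62

breed at age 10: R₀ = 0.83 × (22 + 0.39 × 32) = 0.83 × 34.4800 = 28.6184
delay to age 11: R₀ = 0.83 × (0.84 × 32) = 0.83 × 26.8800 = 22.3104
Higher: breed at age 10 (28.6184).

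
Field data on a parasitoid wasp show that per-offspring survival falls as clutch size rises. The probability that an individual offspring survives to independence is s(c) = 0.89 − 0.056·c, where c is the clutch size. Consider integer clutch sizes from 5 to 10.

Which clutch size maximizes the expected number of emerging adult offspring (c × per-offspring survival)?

8

Expected emerging adult offspring = c × s(c):
  c=5: 5 × 0.610 = 3.050
  c=6: 6 × 0.554 = 3.324
  c=7: 7 × 0.498 = 3.486
  c=8: 8 × 0.442 = 3.536
  c=9: 9 × 0.386 = 3.474
  c=10: 10 × 0.330 = 3.300
Maximum at c = 8 (3.536 emerging adult offspring).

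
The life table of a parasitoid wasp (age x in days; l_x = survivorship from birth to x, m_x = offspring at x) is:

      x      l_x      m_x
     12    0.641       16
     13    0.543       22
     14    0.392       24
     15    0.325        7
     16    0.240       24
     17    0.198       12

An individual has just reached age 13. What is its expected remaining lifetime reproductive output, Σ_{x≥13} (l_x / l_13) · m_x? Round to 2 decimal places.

l_13 = 0.543. Conditional survival from age 13 to x is l_x / l_13.
  x=13: (0.543/0.543) × 22 = 22.0000
  x=14: (0.392/0.543) × 24 = 17.3260
  x=15: (0.325/0.543) × 7 = 4.1897
  x=16: (0.240/0.543) × 24 = 10.6077
  x=17: (0.198/0.543) × 12 = 4.3757
Sum = 22.0000 + 17.3260 + 4.1897 + 10.6077 + 4.3757 = 58.4991

58.50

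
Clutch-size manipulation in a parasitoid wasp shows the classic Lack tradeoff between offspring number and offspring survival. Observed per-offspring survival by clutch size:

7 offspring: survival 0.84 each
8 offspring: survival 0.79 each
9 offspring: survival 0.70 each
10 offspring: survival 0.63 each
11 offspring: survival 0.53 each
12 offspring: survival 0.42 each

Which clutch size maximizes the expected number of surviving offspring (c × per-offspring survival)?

Expected surviving offspring = c × s(c):
  c=7: 7 × 0.84 = 5.880
  c=8: 8 × 0.79 = 6.320
  c=9: 9 × 0.70 = 6.300
  c=10: 10 × 0.63 = 6.300
  c=11: 11 × 0.53 = 5.830
  c=12: 12 × 0.42 = 5.040
Maximum at c = 8 (6.320 surviving offspring).

8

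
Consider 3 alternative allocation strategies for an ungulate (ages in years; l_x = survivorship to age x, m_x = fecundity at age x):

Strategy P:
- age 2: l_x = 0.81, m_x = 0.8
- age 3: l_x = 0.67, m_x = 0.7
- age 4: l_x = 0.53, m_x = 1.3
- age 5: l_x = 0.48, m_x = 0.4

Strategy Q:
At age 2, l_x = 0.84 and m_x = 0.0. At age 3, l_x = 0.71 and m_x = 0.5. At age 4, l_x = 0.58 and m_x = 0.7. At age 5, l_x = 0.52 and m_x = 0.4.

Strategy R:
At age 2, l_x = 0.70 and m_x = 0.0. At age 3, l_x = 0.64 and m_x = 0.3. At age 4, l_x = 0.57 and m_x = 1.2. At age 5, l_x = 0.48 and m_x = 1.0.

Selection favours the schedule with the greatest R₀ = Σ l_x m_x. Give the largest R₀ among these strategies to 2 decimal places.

2.00

Strategy P: R₀ = 0.81×0.8 + 0.67×0.7 + 0.53×1.3 + 0.48×0.4 = 1.9980
Strategy Q: R₀ = 0.84×0.0 + 0.71×0.5 + 0.58×0.7 + 0.52×0.4 = 0.9690
Strategy R: R₀ = 0.70×0.0 + 0.64×0.3 + 0.57×1.2 + 0.48×1.0 = 1.3560
Highest R₀: strategy P with 1.9980.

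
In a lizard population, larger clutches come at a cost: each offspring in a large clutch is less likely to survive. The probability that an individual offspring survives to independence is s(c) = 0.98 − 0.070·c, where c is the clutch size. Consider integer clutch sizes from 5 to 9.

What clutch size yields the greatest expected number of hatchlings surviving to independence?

7

Expected hatchlings surviving to independence = c × s(c):
  c=5: 5 × 0.630 = 3.150
  c=6: 6 × 0.560 = 3.360
  c=7: 7 × 0.490 = 3.430
  c=8: 8 × 0.420 = 3.360
  c=9: 9 × 0.350 = 3.150
Maximum at c = 7 (3.430 hatchlings surviving to independence).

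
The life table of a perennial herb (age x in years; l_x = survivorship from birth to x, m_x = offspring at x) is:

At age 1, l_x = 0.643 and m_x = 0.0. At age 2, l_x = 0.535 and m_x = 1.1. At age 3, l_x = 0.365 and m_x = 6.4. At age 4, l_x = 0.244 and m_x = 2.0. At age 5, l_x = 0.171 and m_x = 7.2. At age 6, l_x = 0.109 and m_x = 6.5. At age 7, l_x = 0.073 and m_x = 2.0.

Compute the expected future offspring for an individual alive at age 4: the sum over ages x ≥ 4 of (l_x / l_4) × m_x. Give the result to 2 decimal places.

10.55

l_4 = 0.244. Conditional survival from age 4 to x is l_x / l_4.
  x=4: (0.244/0.244) × 2.0 = 2.0000
  x=5: (0.171/0.244) × 7.2 = 5.0459
  x=6: (0.109/0.244) × 6.5 = 2.9037
  x=7: (0.073/0.244) × 2.0 = 0.5984
Sum = 2.0000 + 5.0459 + 2.9037 + 0.5984 = 10.5480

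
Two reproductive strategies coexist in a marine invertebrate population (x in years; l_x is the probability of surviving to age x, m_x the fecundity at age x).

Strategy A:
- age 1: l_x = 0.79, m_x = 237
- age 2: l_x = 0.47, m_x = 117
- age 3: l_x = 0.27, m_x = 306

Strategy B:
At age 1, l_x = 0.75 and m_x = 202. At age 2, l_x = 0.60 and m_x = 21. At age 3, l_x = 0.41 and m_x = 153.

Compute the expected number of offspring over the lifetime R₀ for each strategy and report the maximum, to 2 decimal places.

Strategy A: R₀ = 0.79×237 + 0.47×117 + 0.27×306 = 324.8400
Strategy B: R₀ = 0.75×202 + 0.60×21 + 0.41×153 = 226.8300
Highest R₀: strategy A with 324.8400.

324.84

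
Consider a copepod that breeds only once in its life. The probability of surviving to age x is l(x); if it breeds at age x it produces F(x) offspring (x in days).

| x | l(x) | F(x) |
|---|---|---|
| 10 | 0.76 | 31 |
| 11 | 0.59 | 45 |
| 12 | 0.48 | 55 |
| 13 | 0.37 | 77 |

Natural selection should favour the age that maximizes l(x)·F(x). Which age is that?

Expected offspring if breeding at age x = l(x) × F(x):
  age 10: 0.76 × 31 = 23.560
  age 11: 0.59 × 45 = 26.550
  age 12: 0.48 × 55 = 26.400
  age 13: 0.37 × 77 = 28.490
Maximum at age 13 (28.490).

13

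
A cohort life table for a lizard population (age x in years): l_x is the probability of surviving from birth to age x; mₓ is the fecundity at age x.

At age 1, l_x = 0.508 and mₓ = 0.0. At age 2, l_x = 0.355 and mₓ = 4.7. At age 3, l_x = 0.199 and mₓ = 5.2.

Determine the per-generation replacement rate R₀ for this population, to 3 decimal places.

2.703

R₀ = Σ l_x mₓ:
  age 1: 0.508 × 0.0 = 0.0000
  age 2: 0.355 × 4.7 = 1.6685
  age 3: 0.199 × 5.2 = 1.0348
R₀ = 0.0000 + 1.6685 + 1.0348 = 2.7033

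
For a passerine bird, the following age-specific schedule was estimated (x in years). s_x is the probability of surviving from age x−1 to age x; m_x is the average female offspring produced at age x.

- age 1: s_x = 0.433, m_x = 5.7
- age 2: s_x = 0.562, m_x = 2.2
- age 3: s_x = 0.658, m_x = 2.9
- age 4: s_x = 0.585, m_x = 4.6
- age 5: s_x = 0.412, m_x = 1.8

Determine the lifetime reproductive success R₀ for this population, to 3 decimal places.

3.968

Survivorship from birth: l_x = s_1·s_2·…·s_x.
  l_1 = 0.43300
  l_2 = 0.24335
  l_3 = 0.16012
  l_4 = 0.09367
  l_5 = 0.03859
R₀ = Σ l_x m_x:
  age 1: 0.43300 × 5.7 = 2.4681
  age 2: 0.24335 × 2.2 = 0.5354
  age 3: 0.16012 × 2.9 = 0.4643
  age 4: 0.09367 × 4.6 = 0.4309
  age 5: 0.03859 × 1.8 = 0.0695
R₀ = 2.4681 + 0.5354 + 0.4643 + 0.4309 + 0.0695 = 3.9682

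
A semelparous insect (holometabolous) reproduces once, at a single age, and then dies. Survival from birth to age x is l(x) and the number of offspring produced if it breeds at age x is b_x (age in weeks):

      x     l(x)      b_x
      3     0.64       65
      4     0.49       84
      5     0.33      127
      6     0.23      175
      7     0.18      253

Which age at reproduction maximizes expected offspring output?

Expected offspring if breeding at age x = l(x) × b_x:
  age 3: 0.64 × 65 = 41.600
  age 4: 0.49 × 84 = 41.160
  age 5: 0.33 × 127 = 41.910
  age 6: 0.23 × 175 = 40.250
  age 7: 0.18 × 253 = 45.540
Maximum at age 7 (45.540).

7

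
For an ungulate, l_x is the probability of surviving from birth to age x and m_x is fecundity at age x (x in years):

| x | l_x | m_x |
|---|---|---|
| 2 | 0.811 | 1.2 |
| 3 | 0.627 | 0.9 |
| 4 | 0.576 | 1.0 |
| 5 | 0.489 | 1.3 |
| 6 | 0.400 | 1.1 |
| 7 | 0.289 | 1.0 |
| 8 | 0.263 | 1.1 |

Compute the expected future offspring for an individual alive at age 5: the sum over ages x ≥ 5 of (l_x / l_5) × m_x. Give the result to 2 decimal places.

l_5 = 0.489. Conditional survival from age 5 to x is l_x / l_5.
  x=5: (0.489/0.489) × 1.3 = 1.3000
  x=6: (0.400/0.489) × 1.1 = 0.8998
  x=7: (0.289/0.489) × 1.0 = 0.5910
  x=8: (0.263/0.489) × 1.1 = 0.5916
Sum = 1.3000 + 0.8998 + 0.5910 + 0.5916 = 3.3824

3.38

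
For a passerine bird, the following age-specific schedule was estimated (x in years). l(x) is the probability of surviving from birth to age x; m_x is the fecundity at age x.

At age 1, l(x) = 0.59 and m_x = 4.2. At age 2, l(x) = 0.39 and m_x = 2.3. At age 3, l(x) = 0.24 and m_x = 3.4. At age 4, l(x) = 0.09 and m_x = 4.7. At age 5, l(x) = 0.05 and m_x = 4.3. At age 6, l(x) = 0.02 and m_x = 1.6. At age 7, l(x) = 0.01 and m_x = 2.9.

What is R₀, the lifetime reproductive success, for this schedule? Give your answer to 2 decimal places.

R₀ = Σ l(x) m_x:
  age 1: 0.59 × 4.2 = 2.4780
  age 2: 0.39 × 2.3 = 0.8970
  age 3: 0.24 × 3.4 = 0.8160
  age 4: 0.09 × 4.7 = 0.4230
  age 5: 0.05 × 4.3 = 0.2150
  age 6: 0.02 × 1.6 = 0.0320
  age 7: 0.01 × 2.9 = 0.0290
R₀ = 2.4780 + 0.8970 + 0.8160 + 0.4230 + 0.2150 + 0.0320 + 0.0290 = 4.8900

4.89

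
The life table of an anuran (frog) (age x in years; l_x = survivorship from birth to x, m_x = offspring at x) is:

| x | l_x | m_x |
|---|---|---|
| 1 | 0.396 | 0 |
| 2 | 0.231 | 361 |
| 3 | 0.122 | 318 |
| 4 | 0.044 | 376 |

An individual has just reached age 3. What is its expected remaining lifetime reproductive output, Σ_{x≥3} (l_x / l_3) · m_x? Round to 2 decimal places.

l_3 = 0.122. Conditional survival from age 3 to x is l_x / l_3.
  x=3: (0.122/0.122) × 318 = 318.0000
  x=4: (0.044/0.122) × 376 = 135.6066
Sum = 318.0000 + 135.6066 = 453.6066

453.61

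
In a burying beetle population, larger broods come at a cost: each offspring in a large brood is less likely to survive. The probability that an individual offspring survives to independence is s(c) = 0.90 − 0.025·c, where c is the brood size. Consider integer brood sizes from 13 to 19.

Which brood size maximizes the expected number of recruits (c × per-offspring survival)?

18

Expected recruits = c × s(c):
  c=13: 13 × 0.575 = 7.475
  c=14: 14 × 0.550 = 7.700
  c=15: 15 × 0.525 = 7.875
  c=16: 16 × 0.500 = 8.000
  c=17: 17 × 0.475 = 8.075
  c=18: 18 × 0.450 = 8.100
  c=19: 19 × 0.425 = 8.075
Maximum at c = 18 (8.100 recruits).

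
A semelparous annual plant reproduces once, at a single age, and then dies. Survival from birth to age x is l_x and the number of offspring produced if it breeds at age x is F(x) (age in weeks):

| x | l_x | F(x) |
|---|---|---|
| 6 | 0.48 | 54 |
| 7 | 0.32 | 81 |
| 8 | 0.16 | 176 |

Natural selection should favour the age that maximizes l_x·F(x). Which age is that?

Expected offspring if breeding at age x = l_x × F(x):
  age 6: 0.48 × 54 = 25.920
  age 7: 0.32 × 81 = 25.920
  age 8: 0.16 × 176 = 28.160
Maximum at age 8 (28.160).

8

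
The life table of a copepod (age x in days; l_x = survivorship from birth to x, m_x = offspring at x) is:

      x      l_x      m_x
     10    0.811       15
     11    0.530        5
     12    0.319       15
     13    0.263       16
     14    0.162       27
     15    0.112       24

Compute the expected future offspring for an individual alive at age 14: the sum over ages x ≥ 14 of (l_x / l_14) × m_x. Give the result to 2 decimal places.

l_14 = 0.162. Conditional survival from age 14 to x is l_x / l_14.
  x=14: (0.162/0.162) × 27 = 27.0000
  x=15: (0.112/0.162) × 24 = 16.5926
Sum = 27.0000 + 16.5926 = 43.5926

43.59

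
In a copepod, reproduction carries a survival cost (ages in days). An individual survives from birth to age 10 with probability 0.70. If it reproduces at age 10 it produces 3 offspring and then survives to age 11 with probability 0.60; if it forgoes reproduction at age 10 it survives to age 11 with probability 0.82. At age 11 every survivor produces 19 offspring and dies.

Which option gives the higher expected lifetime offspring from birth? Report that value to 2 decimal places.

10.91

breed at age 10: R₀ = 0.70 × (3 + 0.60 × 19) = 0.70 × 14.4000 = 10.0800
delay to age 11: R₀ = 0.70 × (0.82 × 19) = 0.70 × 15.5800 = 10.9060
Higher: delay to age 11 (10.9060).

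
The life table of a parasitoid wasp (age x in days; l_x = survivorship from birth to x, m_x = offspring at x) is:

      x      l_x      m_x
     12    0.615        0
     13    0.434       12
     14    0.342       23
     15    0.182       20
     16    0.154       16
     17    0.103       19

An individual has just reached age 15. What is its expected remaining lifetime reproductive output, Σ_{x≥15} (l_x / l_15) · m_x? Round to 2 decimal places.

44.29

l_15 = 0.182. Conditional survival from age 15 to x is l_x / l_15.
  x=15: (0.182/0.182) × 20 = 20.0000
  x=16: (0.154/0.182) × 16 = 13.5385
  x=17: (0.103/0.182) × 19 = 10.7527
Sum = 20.0000 + 13.5385 + 10.7527 = 44.2912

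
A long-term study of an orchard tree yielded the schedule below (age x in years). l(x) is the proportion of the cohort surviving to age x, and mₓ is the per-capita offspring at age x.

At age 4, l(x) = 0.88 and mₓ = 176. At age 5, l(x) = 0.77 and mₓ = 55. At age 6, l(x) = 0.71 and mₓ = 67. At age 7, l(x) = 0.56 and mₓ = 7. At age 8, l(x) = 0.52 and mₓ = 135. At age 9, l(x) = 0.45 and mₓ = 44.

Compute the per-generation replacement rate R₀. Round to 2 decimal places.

338.72

R₀ = Σ l(x) mₓ:
  age 4: 0.88 × 176 = 154.8800
  age 5: 0.77 × 55 = 42.3500
  age 6: 0.71 × 67 = 47.5700
  age 7: 0.56 × 7 = 3.9200
  age 8: 0.52 × 135 = 70.2000
  age 9: 0.45 × 44 = 19.8000
R₀ = 154.8800 + 42.3500 + 47.5700 + 3.9200 + 70.2000 + 19.8000 = 338.7200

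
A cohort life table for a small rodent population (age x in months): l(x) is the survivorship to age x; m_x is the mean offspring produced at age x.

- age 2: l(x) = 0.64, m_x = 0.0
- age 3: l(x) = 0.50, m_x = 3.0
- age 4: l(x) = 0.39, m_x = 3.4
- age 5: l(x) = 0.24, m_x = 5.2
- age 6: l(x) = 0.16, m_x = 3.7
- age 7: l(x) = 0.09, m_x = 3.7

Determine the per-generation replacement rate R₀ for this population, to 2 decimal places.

5.00

R₀ = Σ l(x) m_x:
  age 2: 0.64 × 0.0 = 0.0000
  age 3: 0.50 × 3.0 = 1.5000
  age 4: 0.39 × 3.4 = 1.3260
  age 5: 0.24 × 5.2 = 1.2480
  age 6: 0.16 × 3.7 = 0.5920
  age 7: 0.09 × 3.7 = 0.3330
R₀ = 0.0000 + 1.5000 + 1.3260 + 1.2480 + 0.5920 + 0.3330 = 4.9990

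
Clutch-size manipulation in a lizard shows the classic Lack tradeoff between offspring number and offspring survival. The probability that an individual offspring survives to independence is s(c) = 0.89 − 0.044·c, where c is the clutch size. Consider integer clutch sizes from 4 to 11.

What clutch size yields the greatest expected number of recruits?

10

Expected recruits = c × s(c):
  c=4: 4 × 0.714 = 2.856
  c=5: 5 × 0.670 = 3.350
  c=6: 6 × 0.626 = 3.756
  c=7: 7 × 0.582 = 4.074
  c=8: 8 × 0.538 = 4.304
  c=9: 9 × 0.494 = 4.446
  c=10: 10 × 0.450 = 4.500
  c=11: 11 × 0.406 = 4.466
Maximum at c = 10 (4.500 recruits).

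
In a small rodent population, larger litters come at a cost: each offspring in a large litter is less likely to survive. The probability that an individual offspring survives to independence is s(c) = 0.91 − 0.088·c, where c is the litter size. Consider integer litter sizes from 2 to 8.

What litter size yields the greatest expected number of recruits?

Expected recruits = c × s(c):
  c=2: 2 × 0.734 = 1.468
  c=3: 3 × 0.646 = 1.938
  c=4: 4 × 0.558 = 2.232
  c=5: 5 × 0.470 = 2.350
  c=6: 6 × 0.382 = 2.292
  c=7: 7 × 0.294 = 2.058
  c=8: 8 × 0.206 = 1.648
Maximum at c = 5 (2.350 recruits).

5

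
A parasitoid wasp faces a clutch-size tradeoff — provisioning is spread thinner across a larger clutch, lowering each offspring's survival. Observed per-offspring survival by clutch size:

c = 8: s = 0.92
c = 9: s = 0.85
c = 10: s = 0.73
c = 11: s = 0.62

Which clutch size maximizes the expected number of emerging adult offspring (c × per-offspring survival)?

9

Expected emerging adult offspring = c × s(c):
  c=8: 8 × 0.92 = 7.360
  c=9: 9 × 0.85 = 7.650
  c=10: 10 × 0.73 = 7.300
  c=11: 11 × 0.62 = 6.820
Maximum at c = 9 (7.650 emerging adult offspring).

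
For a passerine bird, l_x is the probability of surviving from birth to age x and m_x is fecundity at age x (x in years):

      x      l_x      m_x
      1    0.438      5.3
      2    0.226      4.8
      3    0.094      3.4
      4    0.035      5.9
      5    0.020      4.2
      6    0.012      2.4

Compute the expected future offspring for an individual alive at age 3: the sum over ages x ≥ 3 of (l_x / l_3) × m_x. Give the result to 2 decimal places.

6.80

l_3 = 0.094. Conditional survival from age 3 to x is l_x / l_3.
  x=3: (0.094/0.094) × 3.4 = 3.4000
  x=4: (0.035/0.094) × 5.9 = 2.1968
  x=5: (0.020/0.094) × 4.2 = 0.8936
  x=6: (0.012/0.094) × 2.4 = 0.3064
Sum = 3.4000 + 2.1968 + 0.8936 + 0.3064 = 6.7968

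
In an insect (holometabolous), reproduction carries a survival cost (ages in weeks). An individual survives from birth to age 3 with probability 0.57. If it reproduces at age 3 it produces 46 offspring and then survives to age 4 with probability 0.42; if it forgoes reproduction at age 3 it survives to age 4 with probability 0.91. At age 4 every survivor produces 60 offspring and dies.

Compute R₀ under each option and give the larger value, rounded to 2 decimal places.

breed at age 3: R₀ = 0.57 × (46 + 0.42 × 60) = 0.57 × 71.2000 = 40.5840
delay to age 4: R₀ = 0.57 × (0.91 × 60) = 0.57 × 54.6000 = 31.1220
Higher: breed at age 3 (40.5840).

40.58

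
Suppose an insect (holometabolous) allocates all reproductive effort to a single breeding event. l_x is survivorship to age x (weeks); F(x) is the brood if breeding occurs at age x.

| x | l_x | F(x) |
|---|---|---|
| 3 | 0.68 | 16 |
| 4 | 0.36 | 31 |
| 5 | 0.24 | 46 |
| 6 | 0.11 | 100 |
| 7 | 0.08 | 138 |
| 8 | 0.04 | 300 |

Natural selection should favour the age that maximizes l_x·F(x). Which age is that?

Expected offspring if breeding at age x = l_x × F(x):
  age 3: 0.68 × 16 = 10.880
  age 4: 0.36 × 31 = 11.160
  age 5: 0.24 × 46 = 11.040
  age 6: 0.11 × 100 = 11.000
  age 7: 0.08 × 138 = 11.040
  age 8: 0.04 × 300 = 12.000
Maximum at age 8 (12.000).

8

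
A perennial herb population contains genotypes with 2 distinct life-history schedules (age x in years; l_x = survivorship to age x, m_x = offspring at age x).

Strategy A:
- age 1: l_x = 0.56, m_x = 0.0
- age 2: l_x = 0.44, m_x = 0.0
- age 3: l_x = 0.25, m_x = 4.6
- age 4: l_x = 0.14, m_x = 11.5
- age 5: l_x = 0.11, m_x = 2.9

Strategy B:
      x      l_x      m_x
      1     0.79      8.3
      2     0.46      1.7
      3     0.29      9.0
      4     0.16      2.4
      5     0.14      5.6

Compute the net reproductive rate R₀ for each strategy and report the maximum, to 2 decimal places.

11.12

Strategy A: R₀ = 0.56×0.0 + 0.44×0.0 + 0.25×4.6 + 0.14×11.5 + 0.11×2.9 = 3.0790
Strategy B: R₀ = 0.79×8.3 + 0.46×1.7 + 0.29×9.0 + 0.16×2.4 + 0.14×5.6 = 11.1170
Highest R₀: strategy B with 11.1170.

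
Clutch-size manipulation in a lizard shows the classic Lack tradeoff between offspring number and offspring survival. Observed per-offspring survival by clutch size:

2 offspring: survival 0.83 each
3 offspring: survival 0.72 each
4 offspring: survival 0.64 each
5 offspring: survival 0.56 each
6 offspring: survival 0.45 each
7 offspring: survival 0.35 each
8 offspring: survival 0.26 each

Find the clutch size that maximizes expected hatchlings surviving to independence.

5

Expected hatchlings surviving to independence = c × s(c):
  c=2: 2 × 0.83 = 1.660
  c=3: 3 × 0.72 = 2.160
  c=4: 4 × 0.64 = 2.560
  c=5: 5 × 0.56 = 2.800
  c=6: 6 × 0.45 = 2.700
  c=7: 7 × 0.35 = 2.450
  c=8: 8 × 0.26 = 2.080
Maximum at c = 5 (2.800 hatchlings surviving to independence).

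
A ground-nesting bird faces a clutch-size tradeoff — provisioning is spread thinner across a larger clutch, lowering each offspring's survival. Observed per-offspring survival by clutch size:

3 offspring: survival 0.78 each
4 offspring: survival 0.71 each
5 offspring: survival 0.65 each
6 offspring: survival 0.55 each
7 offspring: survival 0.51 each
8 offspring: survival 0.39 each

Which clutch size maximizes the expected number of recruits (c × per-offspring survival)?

Expected recruits = c × s(c):
  c=3: 3 × 0.78 = 2.340
  c=4: 4 × 0.71 = 2.840
  c=5: 5 × 0.65 = 3.250
  c=6: 6 × 0.55 = 3.300
  c=7: 7 × 0.51 = 3.570
  c=8: 8 × 0.39 = 3.120
Maximum at c = 7 (3.570 recruits).

7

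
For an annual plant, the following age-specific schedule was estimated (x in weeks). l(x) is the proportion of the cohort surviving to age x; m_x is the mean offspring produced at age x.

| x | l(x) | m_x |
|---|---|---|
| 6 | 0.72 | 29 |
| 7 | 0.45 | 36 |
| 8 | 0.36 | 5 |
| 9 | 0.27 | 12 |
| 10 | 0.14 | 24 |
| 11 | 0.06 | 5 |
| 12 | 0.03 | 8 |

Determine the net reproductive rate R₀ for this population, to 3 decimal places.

R₀ = Σ l(x) m_x:
  age 6: 0.72 × 29 = 20.8800
  age 7: 0.45 × 36 = 16.2000
  age 8: 0.36 × 5 = 1.8000
  age 9: 0.27 × 12 = 3.2400
  age 10: 0.14 × 24 = 3.3600
  age 11: 0.06 × 5 = 0.3000
  age 12: 0.03 × 8 = 0.2400
R₀ = 20.8800 + 16.2000 + 1.8000 + 3.2400 + 3.3600 + 0.3000 + 0.2400 = 46.0200

46.020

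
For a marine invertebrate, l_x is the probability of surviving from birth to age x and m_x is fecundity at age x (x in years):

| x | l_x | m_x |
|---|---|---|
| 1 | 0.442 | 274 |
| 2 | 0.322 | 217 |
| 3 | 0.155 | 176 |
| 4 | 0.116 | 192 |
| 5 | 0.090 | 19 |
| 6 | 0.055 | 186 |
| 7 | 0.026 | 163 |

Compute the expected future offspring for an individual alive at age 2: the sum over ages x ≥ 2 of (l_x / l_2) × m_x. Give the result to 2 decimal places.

l_2 = 0.322. Conditional survival from age 2 to x is l_x / l_2.
  x=2: (0.322/0.322) × 217 = 217.0000
  x=3: (0.155/0.322) × 176 = 84.7205
  x=4: (0.116/0.322) × 192 = 69.1677
  x=5: (0.090/0.322) × 19 = 5.3106
  x=6: (0.055/0.322) × 186 = 31.7702
  x=7: (0.026/0.322) × 163 = 13.1615
Sum = 217.0000 + 84.7205 + 69.1677 + 5.3106 + 31.7702 + 13.1615 = 421.1304

421.13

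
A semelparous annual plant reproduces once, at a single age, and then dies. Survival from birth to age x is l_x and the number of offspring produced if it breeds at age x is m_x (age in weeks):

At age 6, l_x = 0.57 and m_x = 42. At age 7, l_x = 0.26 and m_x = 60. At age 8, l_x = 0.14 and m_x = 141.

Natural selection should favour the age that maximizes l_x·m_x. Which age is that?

6

Expected offspring if breeding at age x = l_x × m_x:
  age 6: 0.57 × 42 = 23.940
  age 7: 0.26 × 60 = 15.600
  age 8: 0.14 × 141 = 19.740
Maximum at age 6 (23.940).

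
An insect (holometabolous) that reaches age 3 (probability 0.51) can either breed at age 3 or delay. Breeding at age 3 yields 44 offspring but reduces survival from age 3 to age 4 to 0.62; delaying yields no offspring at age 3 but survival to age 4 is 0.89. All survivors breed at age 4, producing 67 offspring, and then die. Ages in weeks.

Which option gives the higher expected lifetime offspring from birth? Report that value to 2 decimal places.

breed at age 3: R₀ = 0.51 × (44 + 0.62 × 67) = 0.51 × 85.5400 = 43.6254
delay to age 4: R₀ = 0.51 × (0.89 × 67) = 0.51 × 59.6300 = 30.4113
Higher: breed at age 3 (43.6254).

43.63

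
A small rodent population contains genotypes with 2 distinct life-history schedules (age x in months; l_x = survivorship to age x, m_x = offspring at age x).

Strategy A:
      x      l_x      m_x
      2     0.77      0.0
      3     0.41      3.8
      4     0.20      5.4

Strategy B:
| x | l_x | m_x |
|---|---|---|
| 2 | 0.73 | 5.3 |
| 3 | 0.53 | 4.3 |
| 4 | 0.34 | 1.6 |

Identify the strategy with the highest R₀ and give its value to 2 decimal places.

Strategy A: R₀ = 0.77×0.0 + 0.41×3.8 + 0.20×5.4 = 2.6380
Strategy B: R₀ = 0.73×5.3 + 0.53×4.3 + 0.34×1.6 = 6.6920
Highest R₀: strategy B with 6.6920.

6.69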